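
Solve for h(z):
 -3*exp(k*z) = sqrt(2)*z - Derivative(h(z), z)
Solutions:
 h(z) = C1 + sqrt(2)*z^2/2 + 3*exp(k*z)/k


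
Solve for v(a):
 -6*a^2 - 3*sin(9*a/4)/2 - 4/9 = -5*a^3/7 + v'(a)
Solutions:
 v(a) = C1 + 5*a^4/28 - 2*a^3 - 4*a/9 + 2*cos(9*a/4)/3


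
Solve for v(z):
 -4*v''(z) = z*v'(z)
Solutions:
 v(z) = C1 + C2*erf(sqrt(2)*z/4)


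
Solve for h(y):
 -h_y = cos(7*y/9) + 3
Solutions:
 h(y) = C1 - 3*y - 9*sin(7*y/9)/7


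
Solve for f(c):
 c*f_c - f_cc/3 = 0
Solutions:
 f(c) = C1 + C2*erfi(sqrt(6)*c/2)


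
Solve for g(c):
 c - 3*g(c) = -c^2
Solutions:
 g(c) = c*(c + 1)/3


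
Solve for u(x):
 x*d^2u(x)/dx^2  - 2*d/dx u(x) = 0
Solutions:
 u(x) = C1 + C2*x^3


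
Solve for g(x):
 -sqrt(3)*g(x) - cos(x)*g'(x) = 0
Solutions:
 g(x) = C1*(sin(x) - 1)^(sqrt(3)/2)/(sin(x) + 1)^(sqrt(3)/2)


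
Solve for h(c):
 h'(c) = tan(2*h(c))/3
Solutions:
 h(c) = -asin(C1*exp(2*c/3))/2 + pi/2
 h(c) = asin(C1*exp(2*c/3))/2


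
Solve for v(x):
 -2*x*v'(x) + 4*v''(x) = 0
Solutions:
 v(x) = C1 + C2*erfi(x/2)


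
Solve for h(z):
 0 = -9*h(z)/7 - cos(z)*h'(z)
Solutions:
 h(z) = C1*(sin(z) - 1)^(9/14)/(sin(z) + 1)^(9/14)


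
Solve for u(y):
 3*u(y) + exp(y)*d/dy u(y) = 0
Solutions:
 u(y) = C1*exp(3*exp(-y))


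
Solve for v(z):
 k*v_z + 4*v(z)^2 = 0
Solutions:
 v(z) = k/(C1*k + 4*z)


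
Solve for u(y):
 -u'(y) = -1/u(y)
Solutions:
 u(y) = -sqrt(C1 + 2*y)
 u(y) = sqrt(C1 + 2*y)


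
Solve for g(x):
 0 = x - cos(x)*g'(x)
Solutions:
 g(x) = C1 + Integral(x/cos(x), x)


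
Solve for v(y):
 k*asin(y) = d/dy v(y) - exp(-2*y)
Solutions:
 v(y) = C1 + k*y*asin(y) + k*sqrt(1 - y^2) - exp(-2*y)/2


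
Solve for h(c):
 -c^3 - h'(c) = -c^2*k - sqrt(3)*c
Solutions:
 h(c) = C1 - c^4/4 + c^3*k/3 + sqrt(3)*c^2/2


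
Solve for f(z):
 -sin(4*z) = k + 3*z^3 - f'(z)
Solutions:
 f(z) = C1 + k*z + 3*z^4/4 - cos(4*z)/4


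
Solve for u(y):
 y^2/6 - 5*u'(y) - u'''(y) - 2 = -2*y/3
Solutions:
 u(y) = C1 + C2*sin(sqrt(5)*y) + C3*cos(sqrt(5)*y) + y^3/90 + y^2/15 - 31*y/75


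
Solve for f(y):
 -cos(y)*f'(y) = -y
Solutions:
 f(y) = C1 + Integral(y/cos(y), y)


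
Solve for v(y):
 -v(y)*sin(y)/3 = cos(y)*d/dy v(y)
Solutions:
 v(y) = C1*cos(y)^(1/3)


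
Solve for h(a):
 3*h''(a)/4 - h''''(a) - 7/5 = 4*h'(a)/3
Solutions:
 h(a) = C1 + C2*exp(3^(1/3)*a*(3/(sqrt(247)/8 + 2)^(1/3) + 4*3^(1/3)*(sqrt(247)/8 + 2)^(1/3))/24)*sin(sqrt(3)*a*(-4*(9*sqrt(247)/8 + 18)^(1/3) + 9/(9*sqrt(247)/8 + 18)^(1/3))/24) + C3*exp(3^(1/3)*a*(3/(sqrt(247)/8 + 2)^(1/3) + 4*3^(1/3)*(sqrt(247)/8 + 2)^(1/3))/24)*cos(sqrt(3)*a*(-4*(9*sqrt(247)/8 + 18)^(1/3) + 9/(9*sqrt(247)/8 + 18)^(1/3))/24) + C4*exp(-3^(1/3)*a*(3/(sqrt(247)/8 + 2)^(1/3) + 4*3^(1/3)*(sqrt(247)/8 + 2)^(1/3))/12) - 21*a/20


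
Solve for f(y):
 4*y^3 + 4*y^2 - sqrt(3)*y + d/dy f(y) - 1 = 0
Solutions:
 f(y) = C1 - y^4 - 4*y^3/3 + sqrt(3)*y^2/2 + y


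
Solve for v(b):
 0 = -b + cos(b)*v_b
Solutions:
 v(b) = C1 + Integral(b/cos(b), b)


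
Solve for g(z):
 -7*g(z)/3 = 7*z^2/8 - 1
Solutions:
 g(z) = 3/7 - 3*z^2/8


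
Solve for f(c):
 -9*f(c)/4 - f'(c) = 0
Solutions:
 f(c) = C1*exp(-9*c/4)


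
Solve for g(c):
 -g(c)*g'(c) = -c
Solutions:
 g(c) = -sqrt(C1 + c^2)
 g(c) = sqrt(C1 + c^2)


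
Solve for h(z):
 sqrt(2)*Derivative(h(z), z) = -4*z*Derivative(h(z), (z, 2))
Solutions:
 h(z) = C1 + C2*z^(1 - sqrt(2)/4)


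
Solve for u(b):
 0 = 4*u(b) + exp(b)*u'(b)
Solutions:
 u(b) = C1*exp(4*exp(-b))


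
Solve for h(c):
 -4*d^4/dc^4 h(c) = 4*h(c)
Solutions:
 h(c) = (C1*sin(sqrt(2)*c/2) + C2*cos(sqrt(2)*c/2))*exp(-sqrt(2)*c/2) + (C3*sin(sqrt(2)*c/2) + C4*cos(sqrt(2)*c/2))*exp(sqrt(2)*c/2)


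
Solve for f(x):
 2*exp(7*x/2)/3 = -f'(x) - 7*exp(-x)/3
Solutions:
 f(x) = C1 - 4*exp(7*x/2)/21 + 7*exp(-x)/3


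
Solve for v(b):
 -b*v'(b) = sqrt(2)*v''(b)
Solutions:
 v(b) = C1 + C2*erf(2^(1/4)*b/2)


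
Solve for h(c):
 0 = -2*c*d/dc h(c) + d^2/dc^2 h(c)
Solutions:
 h(c) = C1 + C2*erfi(c)


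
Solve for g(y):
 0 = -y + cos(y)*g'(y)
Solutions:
 g(y) = C1 + Integral(y/cos(y), y)


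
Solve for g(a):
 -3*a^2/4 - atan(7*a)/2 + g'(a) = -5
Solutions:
 g(a) = C1 + a^3/4 + a*atan(7*a)/2 - 5*a - log(49*a^2 + 1)/28


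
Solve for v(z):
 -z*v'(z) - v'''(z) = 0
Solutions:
 v(z) = C1 + Integral(C2*airyai(-z) + C3*airybi(-z), z)


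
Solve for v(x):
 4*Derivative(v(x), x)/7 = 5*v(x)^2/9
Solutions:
 v(x) = -36/(C1 + 35*x)


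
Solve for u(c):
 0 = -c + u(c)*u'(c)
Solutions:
 u(c) = -sqrt(C1 + c^2)
 u(c) = sqrt(C1 + c^2)


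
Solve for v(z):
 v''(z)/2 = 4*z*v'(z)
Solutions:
 v(z) = C1 + C2*erfi(2*z)


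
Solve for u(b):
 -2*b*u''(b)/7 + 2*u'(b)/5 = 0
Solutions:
 u(b) = C1 + C2*b^(12/5)


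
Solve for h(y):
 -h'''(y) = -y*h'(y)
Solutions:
 h(y) = C1 + Integral(C2*airyai(y) + C3*airybi(y), y)


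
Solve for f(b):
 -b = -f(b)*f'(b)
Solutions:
 f(b) = -sqrt(C1 + b^2)
 f(b) = sqrt(C1 + b^2)


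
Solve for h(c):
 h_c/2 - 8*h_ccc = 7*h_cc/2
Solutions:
 h(c) = C1 + C2*exp(c*(-7 + sqrt(113))/32) + C3*exp(-c*(7 + sqrt(113))/32)


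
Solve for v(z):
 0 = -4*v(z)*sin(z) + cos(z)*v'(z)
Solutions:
 v(z) = C1/cos(z)^4


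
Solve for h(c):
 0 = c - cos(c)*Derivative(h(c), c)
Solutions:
 h(c) = C1 + Integral(c/cos(c), c)


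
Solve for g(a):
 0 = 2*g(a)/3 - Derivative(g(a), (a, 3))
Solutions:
 g(a) = C3*exp(2^(1/3)*3^(2/3)*a/3) + (C1*sin(2^(1/3)*3^(1/6)*a/2) + C2*cos(2^(1/3)*3^(1/6)*a/2))*exp(-2^(1/3)*3^(2/3)*a/6)


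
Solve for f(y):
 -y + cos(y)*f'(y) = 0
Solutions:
 f(y) = C1 + Integral(y/cos(y), y)


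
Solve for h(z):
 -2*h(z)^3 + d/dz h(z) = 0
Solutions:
 h(z) = -sqrt(2)*sqrt(-1/(C1 + 2*z))/2
 h(z) = sqrt(2)*sqrt(-1/(C1 + 2*z))/2


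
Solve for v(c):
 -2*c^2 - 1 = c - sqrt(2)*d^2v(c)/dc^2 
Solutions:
 v(c) = C1 + C2*c + sqrt(2)*c^4/12 + sqrt(2)*c^3/12 + sqrt(2)*c^2/4


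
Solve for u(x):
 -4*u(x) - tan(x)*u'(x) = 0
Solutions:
 u(x) = C1/sin(x)^4


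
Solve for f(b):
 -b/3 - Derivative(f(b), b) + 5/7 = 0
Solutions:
 f(b) = C1 - b^2/6 + 5*b/7


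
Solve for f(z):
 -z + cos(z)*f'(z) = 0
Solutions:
 f(z) = C1 + Integral(z/cos(z), z)


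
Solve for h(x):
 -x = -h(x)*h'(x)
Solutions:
 h(x) = -sqrt(C1 + x^2)
 h(x) = sqrt(C1 + x^2)


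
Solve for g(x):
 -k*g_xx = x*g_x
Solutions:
 g(x) = C1 + C2*sqrt(k)*erf(sqrt(2)*x*sqrt(1/k)/2)


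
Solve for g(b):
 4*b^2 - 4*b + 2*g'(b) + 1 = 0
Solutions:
 g(b) = C1 - 2*b^3/3 + b^2 - b/2


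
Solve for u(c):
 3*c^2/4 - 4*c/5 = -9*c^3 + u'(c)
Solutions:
 u(c) = C1 + 9*c^4/4 + c^3/4 - 2*c^2/5


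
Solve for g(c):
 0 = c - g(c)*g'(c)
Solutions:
 g(c) = -sqrt(C1 + c^2)
 g(c) = sqrt(C1 + c^2)


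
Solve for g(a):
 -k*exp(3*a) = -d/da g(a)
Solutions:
 g(a) = C1 + k*exp(3*a)/3


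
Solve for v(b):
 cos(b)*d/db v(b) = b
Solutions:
 v(b) = C1 + Integral(b/cos(b), b)


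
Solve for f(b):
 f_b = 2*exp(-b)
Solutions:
 f(b) = C1 - 2*exp(-b)


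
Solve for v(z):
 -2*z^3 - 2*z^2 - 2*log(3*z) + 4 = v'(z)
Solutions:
 v(z) = C1 - z^4/2 - 2*z^3/3 - 2*z*log(z) - z*log(9) + 6*z


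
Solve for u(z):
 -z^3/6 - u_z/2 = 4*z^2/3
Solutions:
 u(z) = C1 - z^4/12 - 8*z^3/9


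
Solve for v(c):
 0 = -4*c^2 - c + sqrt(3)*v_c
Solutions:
 v(c) = C1 + 4*sqrt(3)*c^3/9 + sqrt(3)*c^2/6


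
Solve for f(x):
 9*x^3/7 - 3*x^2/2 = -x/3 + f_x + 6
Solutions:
 f(x) = C1 + 9*x^4/28 - x^3/2 + x^2/6 - 6*x


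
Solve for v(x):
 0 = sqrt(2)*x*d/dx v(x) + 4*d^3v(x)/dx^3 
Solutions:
 v(x) = C1 + Integral(C2*airyai(-sqrt(2)*x/2) + C3*airybi(-sqrt(2)*x/2), x)


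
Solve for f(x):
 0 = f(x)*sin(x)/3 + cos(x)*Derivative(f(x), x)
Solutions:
 f(x) = C1*cos(x)^(1/3)


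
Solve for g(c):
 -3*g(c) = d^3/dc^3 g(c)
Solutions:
 g(c) = C3*exp(-3^(1/3)*c) + (C1*sin(3^(5/6)*c/2) + C2*cos(3^(5/6)*c/2))*exp(3^(1/3)*c/2)


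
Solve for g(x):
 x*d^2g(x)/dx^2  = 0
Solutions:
 g(x) = C1 + C2*x


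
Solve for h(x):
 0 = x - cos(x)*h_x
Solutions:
 h(x) = C1 + Integral(x/cos(x), x)


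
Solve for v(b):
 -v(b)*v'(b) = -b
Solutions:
 v(b) = -sqrt(C1 + b^2)
 v(b) = sqrt(C1 + b^2)


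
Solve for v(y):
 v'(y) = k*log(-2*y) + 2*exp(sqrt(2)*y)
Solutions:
 v(y) = C1 + k*y*log(-y) + k*y*(-1 + log(2)) + sqrt(2)*exp(sqrt(2)*y)


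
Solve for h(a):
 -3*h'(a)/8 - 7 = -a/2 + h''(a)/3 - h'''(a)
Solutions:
 h(a) = C1 + C2*exp(a*(2 - sqrt(58))/12) + C3*exp(a*(2 + sqrt(58))/12) + 2*a^2/3 - 536*a/27


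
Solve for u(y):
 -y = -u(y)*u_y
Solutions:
 u(y) = -sqrt(C1 + y^2)
 u(y) = sqrt(C1 + y^2)


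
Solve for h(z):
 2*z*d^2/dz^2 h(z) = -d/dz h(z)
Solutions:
 h(z) = C1 + C2*sqrt(z)


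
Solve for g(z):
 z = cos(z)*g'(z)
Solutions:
 g(z) = C1 + Integral(z/cos(z), z)


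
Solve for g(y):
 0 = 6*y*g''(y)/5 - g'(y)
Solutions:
 g(y) = C1 + C2*y^(11/6)


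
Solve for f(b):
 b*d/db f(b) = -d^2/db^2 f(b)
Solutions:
 f(b) = C1 + C2*erf(sqrt(2)*b/2)


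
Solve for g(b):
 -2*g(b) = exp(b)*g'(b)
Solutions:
 g(b) = C1*exp(2*exp(-b))


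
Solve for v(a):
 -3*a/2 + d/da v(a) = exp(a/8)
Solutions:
 v(a) = C1 + 3*a^2/4 + 8*exp(a/8)


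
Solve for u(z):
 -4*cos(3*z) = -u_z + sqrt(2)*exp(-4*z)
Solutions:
 u(z) = C1 + 4*sin(3*z)/3 - sqrt(2)*exp(-4*z)/4


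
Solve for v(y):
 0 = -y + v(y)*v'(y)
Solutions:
 v(y) = -sqrt(C1 + y^2)
 v(y) = sqrt(C1 + y^2)


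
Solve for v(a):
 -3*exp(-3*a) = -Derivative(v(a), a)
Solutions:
 v(a) = C1 - exp(-3*a)


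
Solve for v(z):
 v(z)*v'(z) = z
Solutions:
 v(z) = -sqrt(C1 + z^2)
 v(z) = sqrt(C1 + z^2)


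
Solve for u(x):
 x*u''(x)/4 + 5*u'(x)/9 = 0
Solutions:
 u(x) = C1 + C2/x^(11/9)


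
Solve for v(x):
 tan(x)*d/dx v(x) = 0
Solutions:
 v(x) = C1


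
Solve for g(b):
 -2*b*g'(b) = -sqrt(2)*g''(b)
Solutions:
 g(b) = C1 + C2*erfi(2^(3/4)*b/2)


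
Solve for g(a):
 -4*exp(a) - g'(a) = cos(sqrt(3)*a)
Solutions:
 g(a) = C1 - 4*exp(a) - sqrt(3)*sin(sqrt(3)*a)/3


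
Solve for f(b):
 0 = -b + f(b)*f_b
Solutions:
 f(b) = -sqrt(C1 + b^2)
 f(b) = sqrt(C1 + b^2)


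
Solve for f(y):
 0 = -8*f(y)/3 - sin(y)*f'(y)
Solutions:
 f(y) = C1*(cos(y) + 1)^(4/3)/(cos(y) - 1)^(4/3)


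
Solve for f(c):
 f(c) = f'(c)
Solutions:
 f(c) = C1*exp(c)


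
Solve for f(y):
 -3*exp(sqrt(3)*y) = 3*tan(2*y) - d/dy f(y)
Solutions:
 f(y) = C1 + sqrt(3)*exp(sqrt(3)*y) - 3*log(cos(2*y))/2


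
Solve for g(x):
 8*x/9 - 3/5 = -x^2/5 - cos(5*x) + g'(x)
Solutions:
 g(x) = C1 + x^3/15 + 4*x^2/9 - 3*x/5 + sin(5*x)/5


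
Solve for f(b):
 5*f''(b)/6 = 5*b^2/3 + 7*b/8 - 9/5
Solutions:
 f(b) = C1 + C2*b + b^4/6 + 7*b^3/40 - 27*b^2/25


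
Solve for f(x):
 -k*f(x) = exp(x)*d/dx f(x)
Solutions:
 f(x) = C1*exp(k*exp(-x))


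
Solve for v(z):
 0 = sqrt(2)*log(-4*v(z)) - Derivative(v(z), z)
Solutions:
 -sqrt(2)*Integral(1/(log(-_y) + 2*log(2)), (_y, v(z)))/2 = C1 - z


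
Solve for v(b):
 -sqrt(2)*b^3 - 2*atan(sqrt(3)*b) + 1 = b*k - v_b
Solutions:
 v(b) = C1 + sqrt(2)*b^4/4 + b^2*k/2 + 2*b*atan(sqrt(3)*b) - b - sqrt(3)*log(3*b^2 + 1)/3


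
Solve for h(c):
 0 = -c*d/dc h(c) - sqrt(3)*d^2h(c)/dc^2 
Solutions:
 h(c) = C1 + C2*erf(sqrt(2)*3^(3/4)*c/6)


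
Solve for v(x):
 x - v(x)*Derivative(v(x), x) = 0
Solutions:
 v(x) = -sqrt(C1 + x^2)
 v(x) = sqrt(C1 + x^2)


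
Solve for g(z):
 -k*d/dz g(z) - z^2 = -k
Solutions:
 g(z) = C1 + z - z^3/(3*k)


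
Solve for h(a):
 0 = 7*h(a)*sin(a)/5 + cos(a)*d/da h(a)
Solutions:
 h(a) = C1*cos(a)^(7/5)


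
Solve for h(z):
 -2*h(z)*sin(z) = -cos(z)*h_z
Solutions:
 h(z) = C1/cos(z)^2


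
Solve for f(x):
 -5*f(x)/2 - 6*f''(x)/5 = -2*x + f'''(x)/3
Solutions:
 f(x) = C1*exp(x*(-24 + 24*6^(2/3)/(25*sqrt(1201) + 913)^(1/3) + 6^(1/3)*(25*sqrt(1201) + 913)^(1/3))/20)*sin(2^(1/3)*3^(1/6)*x*(-3^(2/3)*(25*sqrt(1201) + 913)^(1/3) + 72*2^(1/3)/(25*sqrt(1201) + 913)^(1/3))/20) + C2*exp(x*(-24 + 24*6^(2/3)/(25*sqrt(1201) + 913)^(1/3) + 6^(1/3)*(25*sqrt(1201) + 913)^(1/3))/20)*cos(2^(1/3)*3^(1/6)*x*(-3^(2/3)*(25*sqrt(1201) + 913)^(1/3) + 72*2^(1/3)/(25*sqrt(1201) + 913)^(1/3))/20) + C3*exp(-x*(24*6^(2/3)/(25*sqrt(1201) + 913)^(1/3) + 12 + 6^(1/3)*(25*sqrt(1201) + 913)^(1/3))/10) + 4*x/5


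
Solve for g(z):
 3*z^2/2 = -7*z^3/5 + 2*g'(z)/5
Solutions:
 g(z) = C1 + 7*z^4/8 + 5*z^3/4


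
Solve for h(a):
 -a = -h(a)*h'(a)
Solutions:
 h(a) = -sqrt(C1 + a^2)
 h(a) = sqrt(C1 + a^2)


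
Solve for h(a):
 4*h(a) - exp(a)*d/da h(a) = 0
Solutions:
 h(a) = C1*exp(-4*exp(-a))


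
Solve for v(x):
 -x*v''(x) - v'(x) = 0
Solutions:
 v(x) = C1 + C2*log(x)


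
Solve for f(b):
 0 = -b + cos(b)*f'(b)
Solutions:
 f(b) = C1 + Integral(b/cos(b), b)


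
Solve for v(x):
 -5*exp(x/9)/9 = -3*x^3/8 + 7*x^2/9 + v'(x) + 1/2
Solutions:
 v(x) = C1 + 3*x^4/32 - 7*x^3/27 - x/2 - 5*exp(x/9)


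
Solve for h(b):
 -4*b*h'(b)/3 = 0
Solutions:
 h(b) = C1


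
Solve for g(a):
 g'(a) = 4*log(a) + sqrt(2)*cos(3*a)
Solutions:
 g(a) = C1 + 4*a*log(a) - 4*a + sqrt(2)*sin(3*a)/3


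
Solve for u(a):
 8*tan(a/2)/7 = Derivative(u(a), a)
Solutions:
 u(a) = C1 - 16*log(cos(a/2))/7


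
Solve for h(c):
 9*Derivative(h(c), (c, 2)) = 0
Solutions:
 h(c) = C1 + C2*c


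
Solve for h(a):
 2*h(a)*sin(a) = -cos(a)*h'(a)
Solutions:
 h(a) = C1*cos(a)^2


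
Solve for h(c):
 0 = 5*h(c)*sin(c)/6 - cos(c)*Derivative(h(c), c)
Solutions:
 h(c) = C1/cos(c)^(5/6)


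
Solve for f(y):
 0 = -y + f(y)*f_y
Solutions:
 f(y) = -sqrt(C1 + y^2)
 f(y) = sqrt(C1 + y^2)


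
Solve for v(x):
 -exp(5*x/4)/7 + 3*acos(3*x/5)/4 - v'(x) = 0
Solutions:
 v(x) = C1 + 3*x*acos(3*x/5)/4 - sqrt(25 - 9*x^2)/4 - 4*exp(5*x/4)/35


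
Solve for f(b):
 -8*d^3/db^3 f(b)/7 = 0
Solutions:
 f(b) = C1 + C2*b + C3*b^2


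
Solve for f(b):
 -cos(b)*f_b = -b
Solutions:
 f(b) = C1 + Integral(b/cos(b), b)


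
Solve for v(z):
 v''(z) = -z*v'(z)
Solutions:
 v(z) = C1 + C2*erf(sqrt(2)*z/2)


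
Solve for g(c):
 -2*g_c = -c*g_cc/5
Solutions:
 g(c) = C1 + C2*c^11


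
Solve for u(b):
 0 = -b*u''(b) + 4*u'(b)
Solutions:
 u(b) = C1 + C2*b^5


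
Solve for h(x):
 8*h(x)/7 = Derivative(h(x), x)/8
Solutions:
 h(x) = C1*exp(64*x/7)


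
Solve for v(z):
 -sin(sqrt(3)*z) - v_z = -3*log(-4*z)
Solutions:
 v(z) = C1 + 3*z*log(-z) - 3*z + 6*z*log(2) + sqrt(3)*cos(sqrt(3)*z)/3


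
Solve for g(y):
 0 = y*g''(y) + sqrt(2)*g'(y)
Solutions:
 g(y) = C1 + C2*y^(1 - sqrt(2))


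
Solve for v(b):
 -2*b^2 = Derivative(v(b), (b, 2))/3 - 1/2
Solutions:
 v(b) = C1 + C2*b - b^4/2 + 3*b^2/4


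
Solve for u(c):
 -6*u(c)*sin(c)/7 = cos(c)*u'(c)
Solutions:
 u(c) = C1*cos(c)^(6/7)


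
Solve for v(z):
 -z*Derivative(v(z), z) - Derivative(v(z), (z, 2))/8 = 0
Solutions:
 v(z) = C1 + C2*erf(2*z)


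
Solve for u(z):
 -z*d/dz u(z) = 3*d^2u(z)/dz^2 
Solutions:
 u(z) = C1 + C2*erf(sqrt(6)*z/6)


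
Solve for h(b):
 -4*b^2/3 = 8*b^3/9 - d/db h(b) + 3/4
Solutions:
 h(b) = C1 + 2*b^4/9 + 4*b^3/9 + 3*b/4


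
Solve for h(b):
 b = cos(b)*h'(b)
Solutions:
 h(b) = C1 + Integral(b/cos(b), b)


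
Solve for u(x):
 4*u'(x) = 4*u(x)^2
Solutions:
 u(x) = -1/(C1 + x)


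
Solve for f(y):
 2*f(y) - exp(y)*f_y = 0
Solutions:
 f(y) = C1*exp(-2*exp(-y))


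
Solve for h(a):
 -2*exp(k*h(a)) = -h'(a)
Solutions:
 h(a) = Piecewise((log(-1/(C1*k + 2*a*k))/k, Ne(k, 0)), (nan, True))
 h(a) = Piecewise((C1 + 2*a, Eq(k, 0)), (nan, True))


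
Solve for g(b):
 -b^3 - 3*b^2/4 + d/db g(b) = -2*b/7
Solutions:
 g(b) = C1 + b^4/4 + b^3/4 - b^2/7


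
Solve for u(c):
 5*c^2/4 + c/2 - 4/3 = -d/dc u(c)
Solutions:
 u(c) = C1 - 5*c^3/12 - c^2/4 + 4*c/3


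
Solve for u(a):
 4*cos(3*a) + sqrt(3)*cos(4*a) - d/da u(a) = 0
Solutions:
 u(a) = C1 + 4*sin(3*a)/3 + sqrt(3)*sin(4*a)/4


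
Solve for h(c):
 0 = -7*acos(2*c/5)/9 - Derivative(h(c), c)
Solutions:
 h(c) = C1 - 7*c*acos(2*c/5)/9 + 7*sqrt(25 - 4*c^2)/18


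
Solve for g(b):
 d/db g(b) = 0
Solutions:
 g(b) = C1


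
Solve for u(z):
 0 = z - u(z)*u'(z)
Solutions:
 u(z) = -sqrt(C1 + z^2)
 u(z) = sqrt(C1 + z^2)


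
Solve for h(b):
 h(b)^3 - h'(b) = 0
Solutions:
 h(b) = -sqrt(2)*sqrt(-1/(C1 + b))/2
 h(b) = sqrt(2)*sqrt(-1/(C1 + b))/2


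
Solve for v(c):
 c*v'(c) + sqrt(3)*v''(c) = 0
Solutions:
 v(c) = C1 + C2*erf(sqrt(2)*3^(3/4)*c/6)


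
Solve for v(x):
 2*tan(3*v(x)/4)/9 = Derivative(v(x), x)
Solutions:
 v(x) = -4*asin(C1*exp(x/6))/3 + 4*pi/3
 v(x) = 4*asin(C1*exp(x/6))/3


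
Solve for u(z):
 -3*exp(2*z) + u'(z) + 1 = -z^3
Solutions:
 u(z) = C1 - z^4/4 - z + 3*exp(2*z)/2


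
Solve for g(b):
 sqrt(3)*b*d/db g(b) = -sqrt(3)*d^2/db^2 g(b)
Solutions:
 g(b) = C1 + C2*erf(sqrt(2)*b/2)


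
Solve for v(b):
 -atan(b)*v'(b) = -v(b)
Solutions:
 v(b) = C1*exp(Integral(1/atan(b), b))


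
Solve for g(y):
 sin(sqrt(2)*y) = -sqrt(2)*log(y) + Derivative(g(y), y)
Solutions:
 g(y) = C1 + sqrt(2)*y*(log(y) - 1) - sqrt(2)*cos(sqrt(2)*y)/2


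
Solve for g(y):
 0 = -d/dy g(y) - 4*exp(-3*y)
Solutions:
 g(y) = C1 + 4*exp(-3*y)/3


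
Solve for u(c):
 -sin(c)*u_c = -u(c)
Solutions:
 u(c) = C1*sqrt(cos(c) - 1)/sqrt(cos(c) + 1)


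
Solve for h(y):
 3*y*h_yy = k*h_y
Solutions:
 h(y) = C1 + y^(re(k)/3 + 1)*(C2*sin(log(y)*Abs(im(k))/3) + C3*cos(log(y)*im(k)/3))


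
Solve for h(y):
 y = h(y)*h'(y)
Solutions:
 h(y) = -sqrt(C1 + y^2)
 h(y) = sqrt(C1 + y^2)


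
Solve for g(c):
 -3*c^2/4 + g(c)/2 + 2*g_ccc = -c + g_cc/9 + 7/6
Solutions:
 g(c) = C1*exp(c*((81*sqrt(59043) + 19682)^(-1/3) + 2 + (81*sqrt(59043) + 19682)^(1/3))/108)*sin(sqrt(3)*c*(-(81*sqrt(59043) + 19682)^(1/3) + (81*sqrt(59043) + 19682)^(-1/3))/108) + C2*exp(c*((81*sqrt(59043) + 19682)^(-1/3) + 2 + (81*sqrt(59043) + 19682)^(1/3))/108)*cos(sqrt(3)*c*(-(81*sqrt(59043) + 19682)^(1/3) + (81*sqrt(59043) + 19682)^(-1/3))/108) + C3*exp(c*(-(81*sqrt(59043) + 19682)^(1/3) - 1/(81*sqrt(59043) + 19682)^(1/3) + 1)/54) + 3*c^2/2 - 2*c + 3


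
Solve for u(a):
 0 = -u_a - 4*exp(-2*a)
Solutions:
 u(a) = C1 + 2*exp(-2*a)


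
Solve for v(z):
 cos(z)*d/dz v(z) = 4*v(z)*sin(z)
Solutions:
 v(z) = C1/cos(z)^4


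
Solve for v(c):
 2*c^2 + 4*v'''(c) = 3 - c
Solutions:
 v(c) = C1 + C2*c + C3*c^2 - c^5/120 - c^4/96 + c^3/8


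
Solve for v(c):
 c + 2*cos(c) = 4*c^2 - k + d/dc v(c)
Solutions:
 v(c) = C1 - 4*c^3/3 + c^2/2 + c*k + 2*sin(c)


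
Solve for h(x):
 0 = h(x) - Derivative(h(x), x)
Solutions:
 h(x) = C1*exp(x)


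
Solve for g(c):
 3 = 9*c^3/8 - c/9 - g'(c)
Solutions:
 g(c) = C1 + 9*c^4/32 - c^2/18 - 3*c


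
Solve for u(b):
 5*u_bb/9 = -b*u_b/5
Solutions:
 u(b) = C1 + C2*erf(3*sqrt(2)*b/10)


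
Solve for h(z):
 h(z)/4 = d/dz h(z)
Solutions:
 h(z) = C1*exp(z/4)


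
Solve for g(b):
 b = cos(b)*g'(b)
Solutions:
 g(b) = C1 + Integral(b/cos(b), b)


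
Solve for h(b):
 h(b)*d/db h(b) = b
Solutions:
 h(b) = -sqrt(C1 + b^2)
 h(b) = sqrt(C1 + b^2)


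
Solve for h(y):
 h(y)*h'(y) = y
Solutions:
 h(y) = -sqrt(C1 + y^2)
 h(y) = sqrt(C1 + y^2)


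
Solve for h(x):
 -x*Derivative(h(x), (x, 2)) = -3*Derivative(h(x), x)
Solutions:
 h(x) = C1 + C2*x^4


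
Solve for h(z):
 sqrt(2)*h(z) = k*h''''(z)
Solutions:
 h(z) = C1*exp(-2^(1/8)*z*(1/k)^(1/4)) + C2*exp(2^(1/8)*z*(1/k)^(1/4)) + C3*exp(-2^(1/8)*I*z*(1/k)^(1/4)) + C4*exp(2^(1/8)*I*z*(1/k)^(1/4))


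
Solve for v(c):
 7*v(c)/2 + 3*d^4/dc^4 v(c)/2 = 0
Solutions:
 v(c) = (C1*sin(sqrt(2)*3^(3/4)*7^(1/4)*c/6) + C2*cos(sqrt(2)*3^(3/4)*7^(1/4)*c/6))*exp(-sqrt(2)*3^(3/4)*7^(1/4)*c/6) + (C3*sin(sqrt(2)*3^(3/4)*7^(1/4)*c/6) + C4*cos(sqrt(2)*3^(3/4)*7^(1/4)*c/6))*exp(sqrt(2)*3^(3/4)*7^(1/4)*c/6)


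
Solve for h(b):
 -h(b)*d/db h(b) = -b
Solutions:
 h(b) = -sqrt(C1 + b^2)
 h(b) = sqrt(C1 + b^2)


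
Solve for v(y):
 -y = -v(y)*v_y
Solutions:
 v(y) = -sqrt(C1 + y^2)
 v(y) = sqrt(C1 + y^2)


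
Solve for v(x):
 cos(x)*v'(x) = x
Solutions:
 v(x) = C1 + Integral(x/cos(x), x)


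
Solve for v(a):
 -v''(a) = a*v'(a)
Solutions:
 v(a) = C1 + C2*erf(sqrt(2)*a/2)


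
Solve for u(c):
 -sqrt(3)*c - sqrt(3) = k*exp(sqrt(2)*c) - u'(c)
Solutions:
 u(c) = C1 + sqrt(3)*c^2/2 + sqrt(3)*c + sqrt(2)*k*exp(sqrt(2)*c)/2


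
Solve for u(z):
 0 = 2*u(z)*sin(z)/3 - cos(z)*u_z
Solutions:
 u(z) = C1/cos(z)^(2/3)


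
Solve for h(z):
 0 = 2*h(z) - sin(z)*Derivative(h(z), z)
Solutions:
 h(z) = C1*(cos(z) - 1)/(cos(z) + 1)


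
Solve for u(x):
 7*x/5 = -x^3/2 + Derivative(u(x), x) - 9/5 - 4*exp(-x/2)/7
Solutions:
 u(x) = C1 + x^4/8 + 7*x^2/10 + 9*x/5 - 8*exp(-x/2)/7


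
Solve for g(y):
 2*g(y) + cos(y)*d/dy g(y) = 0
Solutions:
 g(y) = C1*(sin(y) - 1)/(sin(y) + 1)


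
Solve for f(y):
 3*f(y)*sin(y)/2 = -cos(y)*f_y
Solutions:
 f(y) = C1*cos(y)^(3/2)


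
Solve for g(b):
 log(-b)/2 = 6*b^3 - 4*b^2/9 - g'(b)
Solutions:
 g(b) = C1 + 3*b^4/2 - 4*b^3/27 - b*log(-b)/2 + b/2


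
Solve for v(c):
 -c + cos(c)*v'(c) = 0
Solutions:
 v(c) = C1 + Integral(c/cos(c), c)


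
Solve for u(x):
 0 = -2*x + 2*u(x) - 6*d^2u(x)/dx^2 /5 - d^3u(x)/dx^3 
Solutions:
 u(x) = C1*exp(-x*(4/(5*sqrt(545) + 117)^(1/3) + 4 + (5*sqrt(545) + 117)^(1/3))/10)*sin(sqrt(3)*x*(-(5*sqrt(545) + 117)^(1/3) + 4/(5*sqrt(545) + 117)^(1/3))/10) + C2*exp(-x*(4/(5*sqrt(545) + 117)^(1/3) + 4 + (5*sqrt(545) + 117)^(1/3))/10)*cos(sqrt(3)*x*(-(5*sqrt(545) + 117)^(1/3) + 4/(5*sqrt(545) + 117)^(1/3))/10) + C3*exp(x*(-2 + 4/(5*sqrt(545) + 117)^(1/3) + (5*sqrt(545) + 117)^(1/3))/5) + x


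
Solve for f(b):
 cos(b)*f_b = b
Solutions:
 f(b) = C1 + Integral(b/cos(b), b)


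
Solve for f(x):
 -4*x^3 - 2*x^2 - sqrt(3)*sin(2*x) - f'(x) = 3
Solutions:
 f(x) = C1 - x^4 - 2*x^3/3 - 3*x + sqrt(3)*cos(2*x)/2


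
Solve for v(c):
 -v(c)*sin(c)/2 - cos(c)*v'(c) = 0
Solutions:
 v(c) = C1*sqrt(cos(c))


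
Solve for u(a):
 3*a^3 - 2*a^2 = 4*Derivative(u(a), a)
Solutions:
 u(a) = C1 + 3*a^4/16 - a^3/6


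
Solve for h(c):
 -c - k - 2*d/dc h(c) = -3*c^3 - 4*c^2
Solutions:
 h(c) = C1 + 3*c^4/8 + 2*c^3/3 - c^2/4 - c*k/2


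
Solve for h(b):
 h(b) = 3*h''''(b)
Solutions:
 h(b) = C1*exp(-3^(3/4)*b/3) + C2*exp(3^(3/4)*b/3) + C3*sin(3^(3/4)*b/3) + C4*cos(3^(3/4)*b/3)


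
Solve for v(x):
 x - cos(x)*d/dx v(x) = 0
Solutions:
 v(x) = C1 + Integral(x/cos(x), x)


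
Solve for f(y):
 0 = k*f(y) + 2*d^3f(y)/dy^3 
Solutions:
 f(y) = C1*exp(2^(2/3)*y*(-k)^(1/3)/2) + C2*exp(2^(2/3)*y*(-k)^(1/3)*(-1 + sqrt(3)*I)/4) + C3*exp(-2^(2/3)*y*(-k)^(1/3)*(1 + sqrt(3)*I)/4)


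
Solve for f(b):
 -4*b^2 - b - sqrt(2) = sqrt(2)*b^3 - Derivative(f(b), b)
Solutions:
 f(b) = C1 + sqrt(2)*b^4/4 + 4*b^3/3 + b^2/2 + sqrt(2)*b


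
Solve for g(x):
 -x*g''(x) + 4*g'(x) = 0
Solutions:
 g(x) = C1 + C2*x^5


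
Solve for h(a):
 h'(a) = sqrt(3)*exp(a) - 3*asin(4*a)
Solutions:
 h(a) = C1 - 3*a*asin(4*a) - 3*sqrt(1 - 16*a^2)/4 + sqrt(3)*exp(a)


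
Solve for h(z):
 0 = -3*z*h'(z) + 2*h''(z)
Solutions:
 h(z) = C1 + C2*erfi(sqrt(3)*z/2)


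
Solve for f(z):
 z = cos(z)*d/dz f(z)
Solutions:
 f(z) = C1 + Integral(z/cos(z), z)


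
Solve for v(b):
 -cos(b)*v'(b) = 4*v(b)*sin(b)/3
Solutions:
 v(b) = C1*cos(b)^(4/3)


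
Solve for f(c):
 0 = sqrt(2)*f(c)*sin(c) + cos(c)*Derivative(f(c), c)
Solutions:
 f(c) = C1*cos(c)^(sqrt(2))


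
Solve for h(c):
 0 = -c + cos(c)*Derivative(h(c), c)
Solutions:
 h(c) = C1 + Integral(c/cos(c), c)


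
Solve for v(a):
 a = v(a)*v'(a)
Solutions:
 v(a) = -sqrt(C1 + a^2)
 v(a) = sqrt(C1 + a^2)


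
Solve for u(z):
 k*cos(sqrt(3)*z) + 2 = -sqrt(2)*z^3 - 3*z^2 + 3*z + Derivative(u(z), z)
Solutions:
 u(z) = C1 + sqrt(3)*k*sin(sqrt(3)*z)/3 + sqrt(2)*z^4/4 + z^3 - 3*z^2/2 + 2*z


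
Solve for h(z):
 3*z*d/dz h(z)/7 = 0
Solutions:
 h(z) = C1


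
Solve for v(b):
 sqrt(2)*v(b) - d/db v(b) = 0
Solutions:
 v(b) = C1*exp(sqrt(2)*b)


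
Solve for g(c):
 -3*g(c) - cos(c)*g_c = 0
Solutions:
 g(c) = C1*(sin(c) - 1)^(3/2)/(sin(c) + 1)^(3/2)


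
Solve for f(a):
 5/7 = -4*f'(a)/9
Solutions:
 f(a) = C1 - 45*a/28


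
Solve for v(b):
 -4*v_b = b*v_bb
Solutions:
 v(b) = C1 + C2/b^3


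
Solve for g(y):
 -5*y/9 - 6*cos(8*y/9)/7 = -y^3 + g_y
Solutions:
 g(y) = C1 + y^4/4 - 5*y^2/18 - 27*sin(8*y/9)/28


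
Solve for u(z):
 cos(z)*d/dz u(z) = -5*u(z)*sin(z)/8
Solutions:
 u(z) = C1*cos(z)^(5/8)


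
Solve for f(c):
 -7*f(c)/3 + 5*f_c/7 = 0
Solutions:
 f(c) = C1*exp(49*c/15)


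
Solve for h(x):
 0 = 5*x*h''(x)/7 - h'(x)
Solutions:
 h(x) = C1 + C2*x^(12/5)


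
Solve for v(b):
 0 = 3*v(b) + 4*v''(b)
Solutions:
 v(b) = C1*sin(sqrt(3)*b/2) + C2*cos(sqrt(3)*b/2)


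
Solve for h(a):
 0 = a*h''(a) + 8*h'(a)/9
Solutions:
 h(a) = C1 + C2*a^(1/9)


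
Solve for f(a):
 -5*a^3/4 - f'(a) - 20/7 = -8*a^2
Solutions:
 f(a) = C1 - 5*a^4/16 + 8*a^3/3 - 20*a/7


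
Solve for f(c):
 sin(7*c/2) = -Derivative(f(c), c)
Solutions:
 f(c) = C1 + 2*cos(7*c/2)/7


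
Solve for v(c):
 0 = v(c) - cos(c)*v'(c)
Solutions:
 v(c) = C1*sqrt(sin(c) + 1)/sqrt(sin(c) - 1)


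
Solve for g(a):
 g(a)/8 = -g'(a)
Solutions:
 g(a) = C1*exp(-a/8)


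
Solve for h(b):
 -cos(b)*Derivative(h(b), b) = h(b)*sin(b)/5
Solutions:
 h(b) = C1*cos(b)^(1/5)


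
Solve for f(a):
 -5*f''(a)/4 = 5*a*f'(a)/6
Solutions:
 f(a) = C1 + C2*erf(sqrt(3)*a/3)


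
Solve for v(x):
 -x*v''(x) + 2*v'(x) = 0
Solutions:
 v(x) = C1 + C2*x^3


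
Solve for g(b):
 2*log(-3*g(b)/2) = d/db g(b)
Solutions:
 -Integral(1/(log(-_y) - log(2) + log(3)), (_y, g(b)))/2 = C1 - b


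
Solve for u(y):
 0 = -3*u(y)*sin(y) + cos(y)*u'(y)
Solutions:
 u(y) = C1/cos(y)^3


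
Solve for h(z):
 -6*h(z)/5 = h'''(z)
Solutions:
 h(z) = C3*exp(-5^(2/3)*6^(1/3)*z/5) + (C1*sin(2^(1/3)*3^(5/6)*5^(2/3)*z/10) + C2*cos(2^(1/3)*3^(5/6)*5^(2/3)*z/10))*exp(5^(2/3)*6^(1/3)*z/10)


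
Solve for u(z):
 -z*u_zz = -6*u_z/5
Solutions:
 u(z) = C1 + C2*z^(11/5)


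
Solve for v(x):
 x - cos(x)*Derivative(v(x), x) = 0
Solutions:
 v(x) = C1 + Integral(x/cos(x), x)


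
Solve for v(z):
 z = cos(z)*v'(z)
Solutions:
 v(z) = C1 + Integral(z/cos(z), z)


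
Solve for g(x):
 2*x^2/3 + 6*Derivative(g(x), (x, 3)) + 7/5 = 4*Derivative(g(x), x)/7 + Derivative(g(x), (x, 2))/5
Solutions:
 g(x) = C1 + C2*exp(x*(7 - sqrt(16849))/420) + C3*exp(x*(7 + sqrt(16849))/420) + 7*x^3/18 - 49*x^2/120 + 32683*x/1200


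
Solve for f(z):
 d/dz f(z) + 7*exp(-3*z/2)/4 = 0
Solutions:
 f(z) = C1 + 7*exp(-3*z/2)/6


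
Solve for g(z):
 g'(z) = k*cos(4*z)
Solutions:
 g(z) = C1 + k*sin(4*z)/4


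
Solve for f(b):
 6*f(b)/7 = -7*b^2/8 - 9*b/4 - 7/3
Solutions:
 f(b) = -49*b^2/48 - 21*b/8 - 49/18


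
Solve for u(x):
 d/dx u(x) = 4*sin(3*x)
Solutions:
 u(x) = C1 - 4*cos(3*x)/3


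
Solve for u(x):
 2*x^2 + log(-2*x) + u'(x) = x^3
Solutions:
 u(x) = C1 + x^4/4 - 2*x^3/3 - x*log(-x) + x*(1 - log(2))


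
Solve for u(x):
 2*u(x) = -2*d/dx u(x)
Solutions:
 u(x) = C1*exp(-x)


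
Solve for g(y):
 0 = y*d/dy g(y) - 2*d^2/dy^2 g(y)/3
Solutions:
 g(y) = C1 + C2*erfi(sqrt(3)*y/2)


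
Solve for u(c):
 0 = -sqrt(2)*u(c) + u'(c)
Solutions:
 u(c) = C1*exp(sqrt(2)*c)


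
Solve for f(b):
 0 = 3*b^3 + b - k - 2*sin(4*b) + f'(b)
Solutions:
 f(b) = C1 - 3*b^4/4 - b^2/2 + b*k - cos(4*b)/2


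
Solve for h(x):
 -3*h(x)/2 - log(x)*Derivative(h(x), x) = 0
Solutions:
 h(x) = C1*exp(-3*li(x)/2)


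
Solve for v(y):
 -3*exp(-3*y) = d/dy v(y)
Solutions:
 v(y) = C1 + exp(-3*y)


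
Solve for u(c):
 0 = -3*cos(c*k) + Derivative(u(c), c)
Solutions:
 u(c) = C1 + 3*sin(c*k)/k


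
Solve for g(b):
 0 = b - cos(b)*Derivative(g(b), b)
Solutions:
 g(b) = C1 + Integral(b/cos(b), b)


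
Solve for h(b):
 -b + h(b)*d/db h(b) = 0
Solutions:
 h(b) = -sqrt(C1 + b^2)
 h(b) = sqrt(C1 + b^2)


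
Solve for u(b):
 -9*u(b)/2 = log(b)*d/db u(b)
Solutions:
 u(b) = C1*exp(-9*li(b)/2)


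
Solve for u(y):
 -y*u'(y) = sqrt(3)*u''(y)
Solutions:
 u(y) = C1 + C2*erf(sqrt(2)*3^(3/4)*y/6)


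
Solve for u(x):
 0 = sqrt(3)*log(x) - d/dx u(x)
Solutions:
 u(x) = C1 + sqrt(3)*x*log(x) - sqrt(3)*x


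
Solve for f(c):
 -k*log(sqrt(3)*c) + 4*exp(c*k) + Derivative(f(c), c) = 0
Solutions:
 f(c) = C1 + c*k*log(c) + c*k*(-1 + log(3)/2) + Piecewise((-4*exp(c*k)/k, Ne(k, 0)), (-4*c, True))


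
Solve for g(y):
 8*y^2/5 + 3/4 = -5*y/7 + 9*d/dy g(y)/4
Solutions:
 g(y) = C1 + 32*y^3/135 + 10*y^2/63 + y/3


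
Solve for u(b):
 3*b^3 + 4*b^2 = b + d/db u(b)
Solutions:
 u(b) = C1 + 3*b^4/4 + 4*b^3/3 - b^2/2


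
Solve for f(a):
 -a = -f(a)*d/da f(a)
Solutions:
 f(a) = -sqrt(C1 + a^2)
 f(a) = sqrt(C1 + a^2)


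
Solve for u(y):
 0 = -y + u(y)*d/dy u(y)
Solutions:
 u(y) = -sqrt(C1 + y^2)
 u(y) = sqrt(C1 + y^2)


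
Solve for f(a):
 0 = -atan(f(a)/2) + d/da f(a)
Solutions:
 Integral(1/atan(_y/2), (_y, f(a))) = C1 + a


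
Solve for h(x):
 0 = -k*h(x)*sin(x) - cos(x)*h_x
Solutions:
 h(x) = C1*exp(k*log(cos(x)))


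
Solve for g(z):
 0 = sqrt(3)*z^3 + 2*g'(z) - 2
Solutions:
 g(z) = C1 - sqrt(3)*z^4/8 + z


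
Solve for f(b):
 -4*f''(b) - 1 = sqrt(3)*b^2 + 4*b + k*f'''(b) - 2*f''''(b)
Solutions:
 f(b) = C1 + C2*b + C3*exp(b*(k - sqrt(k^2 + 32))/4) + C4*exp(b*(k + sqrt(k^2 + 32))/4) - sqrt(3)*b^4/48 + b^3*(sqrt(3)*k - 8)/48 + b^2*(-sqrt(3)*k^2 + 8*k - 8*sqrt(3) - 8)/64


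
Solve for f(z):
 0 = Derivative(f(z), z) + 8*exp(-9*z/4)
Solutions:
 f(z) = C1 + 32*exp(-9*z/4)/9


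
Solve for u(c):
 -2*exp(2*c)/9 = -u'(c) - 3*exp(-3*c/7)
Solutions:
 u(c) = C1 + exp(2*c)/9 + 7*exp(-3*c/7)


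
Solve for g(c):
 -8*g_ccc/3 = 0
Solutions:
 g(c) = C1 + C2*c + C3*c^2


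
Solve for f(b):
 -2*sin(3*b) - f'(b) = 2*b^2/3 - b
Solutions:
 f(b) = C1 - 2*b^3/9 + b^2/2 + 2*cos(3*b)/3


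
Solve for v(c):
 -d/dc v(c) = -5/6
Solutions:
 v(c) = C1 + 5*c/6


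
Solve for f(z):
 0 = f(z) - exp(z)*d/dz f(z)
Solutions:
 f(z) = C1*exp(-exp(-z))


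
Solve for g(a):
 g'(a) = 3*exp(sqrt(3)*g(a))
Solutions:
 g(a) = sqrt(3)*(2*log(-1/(C1 + 3*a)) - log(3))/6


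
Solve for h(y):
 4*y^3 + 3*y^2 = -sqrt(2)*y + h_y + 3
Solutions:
 h(y) = C1 + y^4 + y^3 + sqrt(2)*y^2/2 - 3*y


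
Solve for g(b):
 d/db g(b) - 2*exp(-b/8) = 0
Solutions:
 g(b) = C1 - 16*exp(-b/8)


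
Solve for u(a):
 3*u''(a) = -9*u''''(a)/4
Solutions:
 u(a) = C1 + C2*a + C3*sin(2*sqrt(3)*a/3) + C4*cos(2*sqrt(3)*a/3)


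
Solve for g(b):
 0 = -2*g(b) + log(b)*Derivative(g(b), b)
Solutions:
 g(b) = C1*exp(2*li(b))


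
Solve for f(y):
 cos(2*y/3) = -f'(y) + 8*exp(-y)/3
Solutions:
 f(y) = C1 - 3*sin(2*y/3)/2 - 8*exp(-y)/3


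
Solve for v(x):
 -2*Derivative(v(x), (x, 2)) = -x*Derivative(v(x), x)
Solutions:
 v(x) = C1 + C2*erfi(x/2)


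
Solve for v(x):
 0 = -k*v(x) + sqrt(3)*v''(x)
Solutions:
 v(x) = C1*exp(-3^(3/4)*sqrt(k)*x/3) + C2*exp(3^(3/4)*sqrt(k)*x/3)


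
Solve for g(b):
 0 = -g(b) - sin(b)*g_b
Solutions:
 g(b) = C1*sqrt(cos(b) + 1)/sqrt(cos(b) - 1)


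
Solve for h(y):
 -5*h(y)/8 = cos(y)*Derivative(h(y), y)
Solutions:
 h(y) = C1*(sin(y) - 1)^(5/16)/(sin(y) + 1)^(5/16)


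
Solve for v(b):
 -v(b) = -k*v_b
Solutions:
 v(b) = C1*exp(b/k)


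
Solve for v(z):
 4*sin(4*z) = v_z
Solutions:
 v(z) = C1 - cos(4*z)


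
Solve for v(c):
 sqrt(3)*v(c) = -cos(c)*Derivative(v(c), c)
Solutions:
 v(c) = C1*(sin(c) - 1)^(sqrt(3)/2)/(sin(c) + 1)^(sqrt(3)/2)


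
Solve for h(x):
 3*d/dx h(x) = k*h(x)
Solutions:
 h(x) = C1*exp(k*x/3)


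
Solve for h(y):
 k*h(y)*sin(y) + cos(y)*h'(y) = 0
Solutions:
 h(y) = C1*exp(k*log(cos(y)))


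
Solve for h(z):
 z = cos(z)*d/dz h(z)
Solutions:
 h(z) = C1 + Integral(z/cos(z), z)


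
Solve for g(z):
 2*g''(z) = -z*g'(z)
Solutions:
 g(z) = C1 + C2*erf(z/2)


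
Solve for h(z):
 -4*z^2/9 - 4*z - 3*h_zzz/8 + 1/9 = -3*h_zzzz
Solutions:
 h(z) = C1 + C2*z + C3*z^2 + C4*exp(z/8) - 8*z^5/405 - 100*z^4/81 - 3196*z^3/81


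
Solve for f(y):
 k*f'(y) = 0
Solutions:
 f(y) = C1


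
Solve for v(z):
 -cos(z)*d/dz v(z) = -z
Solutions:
 v(z) = C1 + Integral(z/cos(z), z)


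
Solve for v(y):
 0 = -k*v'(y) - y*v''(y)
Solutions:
 v(y) = C1 + y^(1 - re(k))*(C2*sin(log(y)*Abs(im(k))) + C3*cos(log(y)*im(k)))


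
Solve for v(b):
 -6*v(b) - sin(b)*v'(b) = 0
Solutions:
 v(b) = C1*(cos(b)^3 + 3*cos(b)^2 + 3*cos(b) + 1)/(cos(b)^3 - 3*cos(b)^2 + 3*cos(b) - 1)


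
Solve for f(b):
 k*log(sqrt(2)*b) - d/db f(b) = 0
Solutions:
 f(b) = C1 + b*k*log(b) - b*k + b*k*log(2)/2


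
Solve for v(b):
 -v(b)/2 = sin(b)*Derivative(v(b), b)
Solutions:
 v(b) = C1*(cos(b) + 1)^(1/4)/(cos(b) - 1)^(1/4)


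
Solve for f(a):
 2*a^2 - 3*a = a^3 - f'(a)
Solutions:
 f(a) = C1 + a^4/4 - 2*a^3/3 + 3*a^2/2


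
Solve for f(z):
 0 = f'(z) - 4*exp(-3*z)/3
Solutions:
 f(z) = C1 - 4*exp(-3*z)/9


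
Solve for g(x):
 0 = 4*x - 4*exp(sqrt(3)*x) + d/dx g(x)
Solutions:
 g(x) = C1 - 2*x^2 + 4*sqrt(3)*exp(sqrt(3)*x)/3


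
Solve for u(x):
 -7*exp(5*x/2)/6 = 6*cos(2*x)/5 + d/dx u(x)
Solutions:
 u(x) = C1 - 7*exp(5*x/2)/15 - 3*sin(2*x)/5


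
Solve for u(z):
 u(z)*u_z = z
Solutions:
 u(z) = -sqrt(C1 + z^2)
 u(z) = sqrt(C1 + z^2)


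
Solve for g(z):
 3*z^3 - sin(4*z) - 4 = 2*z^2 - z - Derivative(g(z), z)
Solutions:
 g(z) = C1 - 3*z^4/4 + 2*z^3/3 - z^2/2 + 4*z - cos(4*z)/4


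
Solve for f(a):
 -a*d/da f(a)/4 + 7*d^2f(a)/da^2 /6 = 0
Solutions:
 f(a) = C1 + C2*erfi(sqrt(21)*a/14)


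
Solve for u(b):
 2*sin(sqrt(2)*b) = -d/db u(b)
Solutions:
 u(b) = C1 + sqrt(2)*cos(sqrt(2)*b)


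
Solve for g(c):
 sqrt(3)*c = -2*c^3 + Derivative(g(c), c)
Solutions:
 g(c) = C1 + c^4/2 + sqrt(3)*c^2/2


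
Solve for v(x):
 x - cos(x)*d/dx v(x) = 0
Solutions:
 v(x) = C1 + Integral(x/cos(x), x)


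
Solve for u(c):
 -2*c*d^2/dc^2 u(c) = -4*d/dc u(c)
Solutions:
 u(c) = C1 + C2*c^3


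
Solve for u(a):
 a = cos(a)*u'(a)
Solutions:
 u(a) = C1 + Integral(a/cos(a), a)


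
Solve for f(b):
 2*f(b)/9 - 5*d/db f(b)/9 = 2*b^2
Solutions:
 f(b) = C1*exp(2*b/5) + 9*b^2 + 45*b + 225/2


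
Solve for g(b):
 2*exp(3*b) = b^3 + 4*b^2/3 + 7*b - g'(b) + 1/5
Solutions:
 g(b) = C1 + b^4/4 + 4*b^3/9 + 7*b^2/2 + b/5 - 2*exp(3*b)/3


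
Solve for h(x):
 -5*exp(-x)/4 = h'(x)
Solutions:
 h(x) = C1 + 5*exp(-x)/4


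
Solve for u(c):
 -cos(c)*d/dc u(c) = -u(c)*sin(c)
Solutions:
 u(c) = C1/cos(c)


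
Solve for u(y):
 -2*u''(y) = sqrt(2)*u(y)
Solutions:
 u(y) = C1*sin(2^(3/4)*y/2) + C2*cos(2^(3/4)*y/2)


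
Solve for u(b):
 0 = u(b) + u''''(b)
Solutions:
 u(b) = (C1*sin(sqrt(2)*b/2) + C2*cos(sqrt(2)*b/2))*exp(-sqrt(2)*b/2) + (C3*sin(sqrt(2)*b/2) + C4*cos(sqrt(2)*b/2))*exp(sqrt(2)*b/2)


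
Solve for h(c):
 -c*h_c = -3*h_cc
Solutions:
 h(c) = C1 + C2*erfi(sqrt(6)*c/6)


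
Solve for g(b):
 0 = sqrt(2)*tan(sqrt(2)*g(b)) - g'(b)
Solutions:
 g(b) = sqrt(2)*(pi - asin(C1*exp(2*b)))/2
 g(b) = sqrt(2)*asin(C1*exp(2*b))/2


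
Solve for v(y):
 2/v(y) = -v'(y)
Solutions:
 v(y) = -sqrt(C1 - 4*y)
 v(y) = sqrt(C1 - 4*y)


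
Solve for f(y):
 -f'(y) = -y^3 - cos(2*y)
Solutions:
 f(y) = C1 + y^4/4 + sin(2*y)/2


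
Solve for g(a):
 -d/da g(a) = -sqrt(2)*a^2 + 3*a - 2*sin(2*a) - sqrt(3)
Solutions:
 g(a) = C1 + sqrt(2)*a^3/3 - 3*a^2/2 + sqrt(3)*a - cos(2*a)


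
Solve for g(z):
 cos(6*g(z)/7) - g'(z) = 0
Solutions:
 -z - 7*log(sin(6*g(z)/7) - 1)/12 + 7*log(sin(6*g(z)/7) + 1)/12 = C1


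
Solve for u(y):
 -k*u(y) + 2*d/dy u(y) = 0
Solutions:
 u(y) = C1*exp(k*y/2)


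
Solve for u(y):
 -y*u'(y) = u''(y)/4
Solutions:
 u(y) = C1 + C2*erf(sqrt(2)*y)


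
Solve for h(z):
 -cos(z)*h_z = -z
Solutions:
 h(z) = C1 + Integral(z/cos(z), z)


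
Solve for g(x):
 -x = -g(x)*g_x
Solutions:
 g(x) = -sqrt(C1 + x^2)
 g(x) = sqrt(C1 + x^2)


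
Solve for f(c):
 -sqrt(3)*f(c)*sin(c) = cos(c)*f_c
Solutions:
 f(c) = C1*cos(c)^(sqrt(3))


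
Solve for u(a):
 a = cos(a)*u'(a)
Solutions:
 u(a) = C1 + Integral(a/cos(a), a)


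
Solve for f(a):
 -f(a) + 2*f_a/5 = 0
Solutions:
 f(a) = C1*exp(5*a/2)


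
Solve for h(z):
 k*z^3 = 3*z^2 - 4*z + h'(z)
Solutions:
 h(z) = C1 + k*z^4/4 - z^3 + 2*z^2


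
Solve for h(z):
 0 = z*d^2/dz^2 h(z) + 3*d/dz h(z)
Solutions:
 h(z) = C1 + C2/z^2


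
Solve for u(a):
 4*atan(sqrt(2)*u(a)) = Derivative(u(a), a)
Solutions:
 Integral(1/atan(sqrt(2)*_y), (_y, u(a))) = C1 + 4*a


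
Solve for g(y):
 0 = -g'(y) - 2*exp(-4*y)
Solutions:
 g(y) = C1 + exp(-4*y)/2


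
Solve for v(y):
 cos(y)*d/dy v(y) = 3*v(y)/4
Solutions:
 v(y) = C1*(sin(y) + 1)^(3/8)/(sin(y) - 1)^(3/8)


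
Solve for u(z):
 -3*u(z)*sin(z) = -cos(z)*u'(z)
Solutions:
 u(z) = C1/cos(z)^3


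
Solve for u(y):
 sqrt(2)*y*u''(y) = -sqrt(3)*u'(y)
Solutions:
 u(y) = C1 + C2*y^(1 - sqrt(6)/2)


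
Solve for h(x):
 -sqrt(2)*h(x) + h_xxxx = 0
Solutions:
 h(x) = C1*exp(-2^(1/8)*x) + C2*exp(2^(1/8)*x) + C3*sin(2^(1/8)*x) + C4*cos(2^(1/8)*x)


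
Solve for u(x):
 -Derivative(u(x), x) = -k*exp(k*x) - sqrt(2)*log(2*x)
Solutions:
 u(x) = C1 + sqrt(2)*x*log(x) + sqrt(2)*x*(-1 + log(2)) + exp(k*x)


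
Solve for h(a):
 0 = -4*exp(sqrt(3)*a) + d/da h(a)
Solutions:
 h(a) = C1 + 4*sqrt(3)*exp(sqrt(3)*a)/3


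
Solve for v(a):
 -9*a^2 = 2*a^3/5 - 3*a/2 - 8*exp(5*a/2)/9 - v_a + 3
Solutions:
 v(a) = C1 + a^4/10 + 3*a^3 - 3*a^2/4 + 3*a - 16*exp(5*a/2)/45


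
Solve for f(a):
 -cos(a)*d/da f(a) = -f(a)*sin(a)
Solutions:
 f(a) = C1/cos(a)


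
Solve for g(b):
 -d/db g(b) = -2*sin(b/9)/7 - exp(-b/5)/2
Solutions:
 g(b) = C1 - 18*cos(b/9)/7 - 5*exp(-b/5)/2


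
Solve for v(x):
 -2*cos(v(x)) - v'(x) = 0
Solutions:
 v(x) = pi - asin((C1 + exp(4*x))/(C1 - exp(4*x)))
 v(x) = asin((C1 + exp(4*x))/(C1 - exp(4*x)))


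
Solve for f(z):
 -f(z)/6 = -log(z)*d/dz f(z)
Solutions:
 f(z) = C1*exp(li(z)/6)


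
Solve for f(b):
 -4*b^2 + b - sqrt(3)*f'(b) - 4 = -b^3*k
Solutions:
 f(b) = C1 + sqrt(3)*b^4*k/12 - 4*sqrt(3)*b^3/9 + sqrt(3)*b^2/6 - 4*sqrt(3)*b/3


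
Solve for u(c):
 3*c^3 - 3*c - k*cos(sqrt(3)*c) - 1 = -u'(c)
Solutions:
 u(c) = C1 - 3*c^4/4 + 3*c^2/2 + c + sqrt(3)*k*sin(sqrt(3)*c)/3


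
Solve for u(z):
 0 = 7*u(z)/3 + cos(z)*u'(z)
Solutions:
 u(z) = C1*(sin(z) - 1)^(7/6)/(sin(z) + 1)^(7/6)


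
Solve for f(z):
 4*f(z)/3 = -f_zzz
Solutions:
 f(z) = C3*exp(-6^(2/3)*z/3) + (C1*sin(2^(2/3)*3^(1/6)*z/2) + C2*cos(2^(2/3)*3^(1/6)*z/2))*exp(6^(2/3)*z/6)


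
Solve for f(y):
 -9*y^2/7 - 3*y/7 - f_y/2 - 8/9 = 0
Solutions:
 f(y) = C1 - 6*y^3/7 - 3*y^2/7 - 16*y/9


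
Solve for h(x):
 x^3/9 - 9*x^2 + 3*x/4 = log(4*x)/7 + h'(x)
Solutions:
 h(x) = C1 + x^4/36 - 3*x^3 + 3*x^2/8 - x*log(x)/7 - 2*x*log(2)/7 + x/7
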